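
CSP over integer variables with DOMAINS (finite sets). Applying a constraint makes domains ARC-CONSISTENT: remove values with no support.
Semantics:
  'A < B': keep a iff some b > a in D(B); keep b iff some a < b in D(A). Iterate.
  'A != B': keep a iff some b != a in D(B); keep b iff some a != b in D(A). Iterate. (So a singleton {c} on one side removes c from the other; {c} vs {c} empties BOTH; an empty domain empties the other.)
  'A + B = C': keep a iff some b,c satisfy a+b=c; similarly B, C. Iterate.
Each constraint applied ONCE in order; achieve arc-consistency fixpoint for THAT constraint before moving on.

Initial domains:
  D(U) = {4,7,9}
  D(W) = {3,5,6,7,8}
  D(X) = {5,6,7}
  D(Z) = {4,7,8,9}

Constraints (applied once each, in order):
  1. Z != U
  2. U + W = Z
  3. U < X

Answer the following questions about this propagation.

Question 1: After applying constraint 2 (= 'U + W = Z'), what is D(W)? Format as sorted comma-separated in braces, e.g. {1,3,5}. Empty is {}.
Answer: {3,5}

Derivation:
Constraint 1 (Z != U) on D(Z)={4,7,8,9} D(U)={4,7,9}: no change
Constraint 2 (U + W = Z) on D(U)={4,7,9} D(W)={3,5,6,7,8} D(Z)={4,7,8,9}: U {4,7,9}->{4}; W {3,5,6,7,8}->{3,5}; Z {4,7,8,9}->{7,9}
So after constraint 2: D(W) = {3,5}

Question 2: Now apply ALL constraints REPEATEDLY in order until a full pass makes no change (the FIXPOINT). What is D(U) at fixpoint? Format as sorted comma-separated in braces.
Answer: {4}

Derivation:
pass 0 (initial): D(U)={4,7,9}
pass 1: U {4,7,9}->{4}; W {3,5,6,7,8}->{3,5}; Z {4,7,8,9}->{7,9}
pass 2: no change
Fixpoint after 2 passes: D(U) = {4}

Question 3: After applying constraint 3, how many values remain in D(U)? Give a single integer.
Constraint 1 (Z != U) on D(Z)={4,7,8,9} D(U)={4,7,9}: no change
Constraint 2 (U + W = Z) on D(U)={4,7,9} D(W)={3,5,6,7,8} D(Z)={4,7,8,9}: U {4,7,9}->{4}; W {3,5,6,7,8}->{3,5}; Z {4,7,8,9}->{7,9}
Constraint 3 (U < X) on D(U)={4} D(X)={5,6,7}: no change
So after constraint 3: D(U)={4}, size = 1

Answer: 1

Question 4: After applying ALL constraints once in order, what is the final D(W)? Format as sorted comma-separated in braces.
Answer: {3,5}

Derivation:
Constraint 1 (Z != U) on D(Z)={4,7,8,9} D(U)={4,7,9}: no change
Constraint 2 (U + W = Z) on D(U)={4,7,9} D(W)={3,5,6,7,8} D(Z)={4,7,8,9}: U {4,7,9}->{4}; W {3,5,6,7,8}->{3,5}; Z {4,7,8,9}->{7,9}
Constraint 3 (U < X) on D(U)={4} D(X)={5,6,7}: no change
So after all 3 constraints: D(W) = {3,5}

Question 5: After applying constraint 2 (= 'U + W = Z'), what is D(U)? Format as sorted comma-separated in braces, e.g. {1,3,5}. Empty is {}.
Constraint 1 (Z != U) on D(Z)={4,7,8,9} D(U)={4,7,9}: no change
Constraint 2 (U + W = Z) on D(U)={4,7,9} D(W)={3,5,6,7,8} D(Z)={4,7,8,9}: U {4,7,9}->{4}; W {3,5,6,7,8}->{3,5}; Z {4,7,8,9}->{7,9}
So after constraint 2: D(U) = {4}

Answer: {4}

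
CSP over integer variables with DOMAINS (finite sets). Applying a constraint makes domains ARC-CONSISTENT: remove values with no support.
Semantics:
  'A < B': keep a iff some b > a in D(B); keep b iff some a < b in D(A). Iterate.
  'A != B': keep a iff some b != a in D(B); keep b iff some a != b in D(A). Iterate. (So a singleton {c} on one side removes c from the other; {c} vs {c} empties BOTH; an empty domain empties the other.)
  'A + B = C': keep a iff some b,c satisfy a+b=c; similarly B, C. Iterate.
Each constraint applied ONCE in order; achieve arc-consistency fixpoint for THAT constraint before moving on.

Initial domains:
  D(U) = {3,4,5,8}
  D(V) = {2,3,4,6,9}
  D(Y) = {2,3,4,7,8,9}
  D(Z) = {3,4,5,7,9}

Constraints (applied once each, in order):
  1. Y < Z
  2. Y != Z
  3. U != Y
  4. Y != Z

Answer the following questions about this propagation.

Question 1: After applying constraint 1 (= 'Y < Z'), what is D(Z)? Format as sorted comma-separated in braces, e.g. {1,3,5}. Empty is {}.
Constraint 1 (Y < Z) on D(Y)={2,3,4,7,8,9} D(Z)={3,4,5,7,9}: Y {2,3,4,7,8,9}->{2,3,4,7,8}
So after constraint 1: D(Z) = {3,4,5,7,9}

Answer: {3,4,5,7,9}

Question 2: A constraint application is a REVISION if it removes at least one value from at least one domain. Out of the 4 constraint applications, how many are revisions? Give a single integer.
Answer: 1

Derivation:
Constraint 1 (Y < Z) on D(Y)={2,3,4,7,8,9} D(Z)={3,4,5,7,9}: Y {2,3,4,7,8,9}->{2,3,4,7,8} => REVISION
Constraint 2 (Y != Z) on D(Y)={2,3,4,7,8} D(Z)={3,4,5,7,9}: no change => not a revision
Constraint 3 (U != Y) on D(U)={3,4,5,8} D(Y)={2,3,4,7,8}: no change => not a revision
Constraint 4 (Y != Z) on D(Y)={2,3,4,7,8} D(Z)={3,4,5,7,9}: no change => not a revision
Total revisions = 1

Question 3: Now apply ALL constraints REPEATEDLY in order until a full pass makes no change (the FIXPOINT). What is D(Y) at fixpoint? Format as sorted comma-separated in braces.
Answer: {2,3,4,7,8}

Derivation:
pass 0 (initial): D(Y)={2,3,4,7,8,9}
pass 1: Y {2,3,4,7,8,9}->{2,3,4,7,8}
pass 2: no change
Fixpoint after 2 passes: D(Y) = {2,3,4,7,8}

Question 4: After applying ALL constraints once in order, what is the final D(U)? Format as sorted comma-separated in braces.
Answer: {3,4,5,8}

Derivation:
Constraint 1 (Y < Z) on D(Y)={2,3,4,7,8,9} D(Z)={3,4,5,7,9}: Y {2,3,4,7,8,9}->{2,3,4,7,8}
Constraint 2 (Y != Z) on D(Y)={2,3,4,7,8} D(Z)={3,4,5,7,9}: no change
Constraint 3 (U != Y) on D(U)={3,4,5,8} D(Y)={2,3,4,7,8}: no change
Constraint 4 (Y != Z) on D(Y)={2,3,4,7,8} D(Z)={3,4,5,7,9}: no change
So after all 4 constraints: D(U) = {3,4,5,8}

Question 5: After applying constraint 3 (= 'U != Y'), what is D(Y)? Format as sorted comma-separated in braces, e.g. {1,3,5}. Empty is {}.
Answer: {2,3,4,7,8}

Derivation:
Constraint 1 (Y < Z) on D(Y)={2,3,4,7,8,9} D(Z)={3,4,5,7,9}: Y {2,3,4,7,8,9}->{2,3,4,7,8}
Constraint 2 (Y != Z) on D(Y)={2,3,4,7,8} D(Z)={3,4,5,7,9}: no change
Constraint 3 (U != Y) on D(U)={3,4,5,8} D(Y)={2,3,4,7,8}: no change
So after constraint 3: D(Y) = {2,3,4,7,8}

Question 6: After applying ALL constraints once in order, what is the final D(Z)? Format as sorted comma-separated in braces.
Constraint 1 (Y < Z) on D(Y)={2,3,4,7,8,9} D(Z)={3,4,5,7,9}: Y {2,3,4,7,8,9}->{2,3,4,7,8}
Constraint 2 (Y != Z) on D(Y)={2,3,4,7,8} D(Z)={3,4,5,7,9}: no change
Constraint 3 (U != Y) on D(U)={3,4,5,8} D(Y)={2,3,4,7,8}: no change
Constraint 4 (Y != Z) on D(Y)={2,3,4,7,8} D(Z)={3,4,5,7,9}: no change
So after all 4 constraints: D(Z) = {3,4,5,7,9}

Answer: {3,4,5,7,9}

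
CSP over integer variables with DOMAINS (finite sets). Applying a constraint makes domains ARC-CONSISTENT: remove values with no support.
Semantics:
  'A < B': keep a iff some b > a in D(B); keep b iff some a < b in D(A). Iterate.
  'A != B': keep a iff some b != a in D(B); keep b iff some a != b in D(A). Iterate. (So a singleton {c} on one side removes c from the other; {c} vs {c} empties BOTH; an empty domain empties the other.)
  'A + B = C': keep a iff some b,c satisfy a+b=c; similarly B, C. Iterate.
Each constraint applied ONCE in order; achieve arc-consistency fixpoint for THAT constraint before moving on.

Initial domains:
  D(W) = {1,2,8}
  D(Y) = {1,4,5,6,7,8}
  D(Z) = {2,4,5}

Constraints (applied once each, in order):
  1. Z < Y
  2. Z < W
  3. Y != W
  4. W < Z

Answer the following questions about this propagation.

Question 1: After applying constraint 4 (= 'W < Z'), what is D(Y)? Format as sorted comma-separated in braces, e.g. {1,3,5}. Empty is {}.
Constraint 1 (Z < Y) on D(Z)={2,4,5} D(Y)={1,4,5,6,7,8}: Y {1,4,5,6,7,8}->{4,5,6,7,8}
Constraint 2 (Z < W) on D(Z)={2,4,5} D(W)={1,2,8}: W {1,2,8}->{8}
Constraint 3 (Y != W) on D(Y)={4,5,6,7,8} D(W)={8}: Y {4,5,6,7,8}->{4,5,6,7}
Constraint 4 (W < Z) on D(W)={8} D(Z)={2,4,5}: W {8}->{}; Z {2,4,5}->{}
So after constraint 4: D(Y) = {4,5,6,7}

Answer: {4,5,6,7}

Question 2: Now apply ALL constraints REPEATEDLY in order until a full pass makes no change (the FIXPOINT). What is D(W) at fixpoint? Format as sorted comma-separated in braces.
pass 0 (initial): D(W)={1,2,8}
pass 1: W {1,2,8}->{}; Y {1,4,5,6,7,8}->{4,5,6,7}; Z {2,4,5}->{}
pass 2: Y {4,5,6,7}->{}
pass 3: no change
Fixpoint after 3 passes: D(W) = {}

Answer: {}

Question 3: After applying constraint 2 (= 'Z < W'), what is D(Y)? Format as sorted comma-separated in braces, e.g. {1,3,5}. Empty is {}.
Constraint 1 (Z < Y) on D(Z)={2,4,5} D(Y)={1,4,5,6,7,8}: Y {1,4,5,6,7,8}->{4,5,6,7,8}
Constraint 2 (Z < W) on D(Z)={2,4,5} D(W)={1,2,8}: W {1,2,8}->{8}
So after constraint 2: D(Y) = {4,5,6,7,8}

Answer: {4,5,6,7,8}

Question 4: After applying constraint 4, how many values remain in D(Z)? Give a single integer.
Constraint 1 (Z < Y) on D(Z)={2,4,5} D(Y)={1,4,5,6,7,8}: Y {1,4,5,6,7,8}->{4,5,6,7,8}
Constraint 2 (Z < W) on D(Z)={2,4,5} D(W)={1,2,8}: W {1,2,8}->{8}
Constraint 3 (Y != W) on D(Y)={4,5,6,7,8} D(W)={8}: Y {4,5,6,7,8}->{4,5,6,7}
Constraint 4 (W < Z) on D(W)={8} D(Z)={2,4,5}: W {8}->{}; Z {2,4,5}->{}
So after constraint 4: D(Z)={}, size = 0

Answer: 0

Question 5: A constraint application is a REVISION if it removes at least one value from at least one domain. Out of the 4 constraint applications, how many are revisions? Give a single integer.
Answer: 4

Derivation:
Constraint 1 (Z < Y) on D(Z)={2,4,5} D(Y)={1,4,5,6,7,8}: Y {1,4,5,6,7,8}->{4,5,6,7,8} => REVISION
Constraint 2 (Z < W) on D(Z)={2,4,5} D(W)={1,2,8}: W {1,2,8}->{8} => REVISION
Constraint 3 (Y != W) on D(Y)={4,5,6,7,8} D(W)={8}: Y {4,5,6,7,8}->{4,5,6,7} => REVISION
Constraint 4 (W < Z) on D(W)={8} D(Z)={2,4,5}: W {8}->{}; Z {2,4,5}->{} => REVISION
Total revisions = 4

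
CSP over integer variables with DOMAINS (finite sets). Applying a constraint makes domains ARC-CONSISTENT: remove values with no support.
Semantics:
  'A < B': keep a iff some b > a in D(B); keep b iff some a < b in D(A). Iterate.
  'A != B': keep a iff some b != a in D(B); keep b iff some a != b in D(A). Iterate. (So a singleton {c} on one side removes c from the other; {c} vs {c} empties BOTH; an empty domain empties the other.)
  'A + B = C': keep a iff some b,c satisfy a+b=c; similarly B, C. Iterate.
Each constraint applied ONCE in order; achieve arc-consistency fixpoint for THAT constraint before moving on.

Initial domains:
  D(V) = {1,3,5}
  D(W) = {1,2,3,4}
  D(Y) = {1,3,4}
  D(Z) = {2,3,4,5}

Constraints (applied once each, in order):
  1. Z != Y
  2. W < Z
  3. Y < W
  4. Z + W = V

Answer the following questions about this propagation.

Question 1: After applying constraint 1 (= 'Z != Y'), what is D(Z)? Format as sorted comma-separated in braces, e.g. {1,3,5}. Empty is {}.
Answer: {2,3,4,5}

Derivation:
Constraint 1 (Z != Y) on D(Z)={2,3,4,5} D(Y)={1,3,4}: no change
So after constraint 1: D(Z) = {2,3,4,5}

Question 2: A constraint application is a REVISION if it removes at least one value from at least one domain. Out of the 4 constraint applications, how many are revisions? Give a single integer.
Answer: 2

Derivation:
Constraint 1 (Z != Y) on D(Z)={2,3,4,5} D(Y)={1,3,4}: no change => not a revision
Constraint 2 (W < Z) on D(W)={1,2,3,4} D(Z)={2,3,4,5}: no change => not a revision
Constraint 3 (Y < W) on D(Y)={1,3,4} D(W)={1,2,3,4}: Y {1,3,4}->{1,3}; W {1,2,3,4}->{2,3,4} => REVISION
Constraint 4 (Z + W = V) on D(Z)={2,3,4,5} D(W)={2,3,4} D(V)={1,3,5}: Z {2,3,4,5}->{2,3}; W {2,3,4}->{2,3}; V {1,3,5}->{5} => REVISION
Total revisions = 2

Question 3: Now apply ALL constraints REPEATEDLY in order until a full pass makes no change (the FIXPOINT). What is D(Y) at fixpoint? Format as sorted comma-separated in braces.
pass 0 (initial): D(Y)={1,3,4}
pass 1: V {1,3,5}->{5}; W {1,2,3,4}->{2,3}; Y {1,3,4}->{1,3}; Z {2,3,4,5}->{2,3}
pass 2: W {2,3}->{2}; Y {1,3}->{1}; Z {2,3}->{3}
pass 3: no change
Fixpoint after 3 passes: D(Y) = {1}

Answer: {1}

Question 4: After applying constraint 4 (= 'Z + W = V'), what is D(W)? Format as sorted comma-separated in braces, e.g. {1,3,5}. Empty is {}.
Answer: {2,3}

Derivation:
Constraint 1 (Z != Y) on D(Z)={2,3,4,5} D(Y)={1,3,4}: no change
Constraint 2 (W < Z) on D(W)={1,2,3,4} D(Z)={2,3,4,5}: no change
Constraint 3 (Y < W) on D(Y)={1,3,4} D(W)={1,2,3,4}: Y {1,3,4}->{1,3}; W {1,2,3,4}->{2,3,4}
Constraint 4 (Z + W = V) on D(Z)={2,3,4,5} D(W)={2,3,4} D(V)={1,3,5}: Z {2,3,4,5}->{2,3}; W {2,3,4}->{2,3}; V {1,3,5}->{5}
So after constraint 4: D(W) = {2,3}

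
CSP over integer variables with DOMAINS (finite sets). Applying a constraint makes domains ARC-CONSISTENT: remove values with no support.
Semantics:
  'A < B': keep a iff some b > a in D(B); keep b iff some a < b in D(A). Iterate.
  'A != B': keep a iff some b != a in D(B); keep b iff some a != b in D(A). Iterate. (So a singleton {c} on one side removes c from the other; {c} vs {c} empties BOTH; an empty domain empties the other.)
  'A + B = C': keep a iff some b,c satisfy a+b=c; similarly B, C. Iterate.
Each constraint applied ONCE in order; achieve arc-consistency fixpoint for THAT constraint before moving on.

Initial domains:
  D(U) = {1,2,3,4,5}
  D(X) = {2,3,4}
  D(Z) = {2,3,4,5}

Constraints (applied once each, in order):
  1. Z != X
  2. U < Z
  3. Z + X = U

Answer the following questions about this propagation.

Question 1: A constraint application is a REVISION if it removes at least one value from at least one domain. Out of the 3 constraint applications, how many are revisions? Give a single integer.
Constraint 1 (Z != X) on D(Z)={2,3,4,5} D(X)={2,3,4}: no change => not a revision
Constraint 2 (U < Z) on D(U)={1,2,3,4,5} D(Z)={2,3,4,5}: U {1,2,3,4,5}->{1,2,3,4} => REVISION
Constraint 3 (Z + X = U) on D(Z)={2,3,4,5} D(X)={2,3,4} D(U)={1,2,3,4}: Z {2,3,4,5}->{2}; X {2,3,4}->{2}; U {1,2,3,4}->{4} => REVISION
Total revisions = 2

Answer: 2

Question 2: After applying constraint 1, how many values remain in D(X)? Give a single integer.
Answer: 3

Derivation:
Constraint 1 (Z != X) on D(Z)={2,3,4,5} D(X)={2,3,4}: no change
So after constraint 1: D(X)={2,3,4}, size = 3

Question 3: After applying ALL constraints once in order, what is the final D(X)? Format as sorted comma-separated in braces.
Constraint 1 (Z != X) on D(Z)={2,3,4,5} D(X)={2,3,4}: no change
Constraint 2 (U < Z) on D(U)={1,2,3,4,5} D(Z)={2,3,4,5}: U {1,2,3,4,5}->{1,2,3,4}
Constraint 3 (Z + X = U) on D(Z)={2,3,4,5} D(X)={2,3,4} D(U)={1,2,3,4}: Z {2,3,4,5}->{2}; X {2,3,4}->{2}; U {1,2,3,4}->{4}
So after all 3 constraints: D(X) = {2}

Answer: {2}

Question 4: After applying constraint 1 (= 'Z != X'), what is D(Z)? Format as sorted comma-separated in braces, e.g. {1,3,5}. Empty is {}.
Constraint 1 (Z != X) on D(Z)={2,3,4,5} D(X)={2,3,4}: no change
So after constraint 1: D(Z) = {2,3,4,5}

Answer: {2,3,4,5}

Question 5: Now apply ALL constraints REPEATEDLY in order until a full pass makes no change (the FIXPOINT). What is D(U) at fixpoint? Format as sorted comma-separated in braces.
pass 0 (initial): D(U)={1,2,3,4,5}
pass 1: U {1,2,3,4,5}->{4}; X {2,3,4}->{2}; Z {2,3,4,5}->{2}
pass 2: U {4}->{}; X {2}->{}; Z {2}->{}
pass 3: no change
Fixpoint after 3 passes: D(U) = {}

Answer: {}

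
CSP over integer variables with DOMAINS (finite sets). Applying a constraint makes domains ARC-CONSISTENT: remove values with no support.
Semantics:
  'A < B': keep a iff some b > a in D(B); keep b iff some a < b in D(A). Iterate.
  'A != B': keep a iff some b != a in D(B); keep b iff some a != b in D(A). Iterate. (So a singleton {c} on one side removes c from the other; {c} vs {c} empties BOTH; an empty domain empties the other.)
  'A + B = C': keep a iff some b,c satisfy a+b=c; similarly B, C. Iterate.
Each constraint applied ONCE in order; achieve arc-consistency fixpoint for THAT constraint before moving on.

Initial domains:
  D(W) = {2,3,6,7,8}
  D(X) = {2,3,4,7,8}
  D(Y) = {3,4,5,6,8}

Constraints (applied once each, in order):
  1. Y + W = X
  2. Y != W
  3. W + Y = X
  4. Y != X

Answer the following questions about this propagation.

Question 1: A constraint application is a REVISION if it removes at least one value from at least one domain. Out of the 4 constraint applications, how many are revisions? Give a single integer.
Answer: 1

Derivation:
Constraint 1 (Y + W = X) on D(Y)={3,4,5,6,8} D(W)={2,3,6,7,8} D(X)={2,3,4,7,8}: Y {3,4,5,6,8}->{4,5,6}; W {2,3,6,7,8}->{2,3}; X {2,3,4,7,8}->{7,8} => REVISION
Constraint 2 (Y != W) on D(Y)={4,5,6} D(W)={2,3}: no change => not a revision
Constraint 3 (W + Y = X) on D(W)={2,3} D(Y)={4,5,6} D(X)={7,8}: no change => not a revision
Constraint 4 (Y != X) on D(Y)={4,5,6} D(X)={7,8}: no change => not a revision
Total revisions = 1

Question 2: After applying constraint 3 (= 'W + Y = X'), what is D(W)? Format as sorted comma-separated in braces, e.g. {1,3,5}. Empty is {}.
Constraint 1 (Y + W = X) on D(Y)={3,4,5,6,8} D(W)={2,3,6,7,8} D(X)={2,3,4,7,8}: Y {3,4,5,6,8}->{4,5,6}; W {2,3,6,7,8}->{2,3}; X {2,3,4,7,8}->{7,8}
Constraint 2 (Y != W) on D(Y)={4,5,6} D(W)={2,3}: no change
Constraint 3 (W + Y = X) on D(W)={2,3} D(Y)={4,5,6} D(X)={7,8}: no change
So after constraint 3: D(W) = {2,3}

Answer: {2,3}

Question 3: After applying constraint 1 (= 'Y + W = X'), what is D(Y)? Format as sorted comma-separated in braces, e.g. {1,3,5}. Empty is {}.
Answer: {4,5,6}

Derivation:
Constraint 1 (Y + W = X) on D(Y)={3,4,5,6,8} D(W)={2,3,6,7,8} D(X)={2,3,4,7,8}: Y {3,4,5,6,8}->{4,5,6}; W {2,3,6,7,8}->{2,3}; X {2,3,4,7,8}->{7,8}
So after constraint 1: D(Y) = {4,5,6}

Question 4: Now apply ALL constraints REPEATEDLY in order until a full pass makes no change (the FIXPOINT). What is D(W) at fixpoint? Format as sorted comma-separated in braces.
Answer: {2,3}

Derivation:
pass 0 (initial): D(W)={2,3,6,7,8}
pass 1: W {2,3,6,7,8}->{2,3}; X {2,3,4,7,8}->{7,8}; Y {3,4,5,6,8}->{4,5,6}
pass 2: no change
Fixpoint after 2 passes: D(W) = {2,3}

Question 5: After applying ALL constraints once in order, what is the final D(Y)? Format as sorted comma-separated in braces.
Answer: {4,5,6}

Derivation:
Constraint 1 (Y + W = X) on D(Y)={3,4,5,6,8} D(W)={2,3,6,7,8} D(X)={2,3,4,7,8}: Y {3,4,5,6,8}->{4,5,6}; W {2,3,6,7,8}->{2,3}; X {2,3,4,7,8}->{7,8}
Constraint 2 (Y != W) on D(Y)={4,5,6} D(W)={2,3}: no change
Constraint 3 (W + Y = X) on D(W)={2,3} D(Y)={4,5,6} D(X)={7,8}: no change
Constraint 4 (Y != X) on D(Y)={4,5,6} D(X)={7,8}: no change
So after all 4 constraints: D(Y) = {4,5,6}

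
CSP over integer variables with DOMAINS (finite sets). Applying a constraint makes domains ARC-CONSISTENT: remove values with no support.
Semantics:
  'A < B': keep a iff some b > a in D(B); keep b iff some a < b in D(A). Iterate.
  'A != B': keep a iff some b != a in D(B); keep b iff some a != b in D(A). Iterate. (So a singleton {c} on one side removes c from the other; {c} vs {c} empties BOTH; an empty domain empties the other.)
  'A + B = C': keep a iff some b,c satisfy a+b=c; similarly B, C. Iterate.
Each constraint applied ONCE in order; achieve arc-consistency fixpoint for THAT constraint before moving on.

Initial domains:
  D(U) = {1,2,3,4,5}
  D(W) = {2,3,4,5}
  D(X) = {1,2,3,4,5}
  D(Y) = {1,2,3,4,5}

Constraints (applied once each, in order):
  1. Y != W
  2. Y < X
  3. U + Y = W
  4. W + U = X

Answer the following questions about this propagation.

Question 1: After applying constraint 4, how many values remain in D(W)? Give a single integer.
Constraint 1 (Y != W) on D(Y)={1,2,3,4,5} D(W)={2,3,4,5}: no change
Constraint 2 (Y < X) on D(Y)={1,2,3,4,5} D(X)={1,2,3,4,5}: Y {1,2,3,4,5}->{1,2,3,4}; X {1,2,3,4,5}->{2,3,4,5}
Constraint 3 (U + Y = W) on D(U)={1,2,3,4,5} D(Y)={1,2,3,4} D(W)={2,3,4,5}: U {1,2,3,4,5}->{1,2,3,4}
Constraint 4 (W + U = X) on D(W)={2,3,4,5} D(U)={1,2,3,4} D(X)={2,3,4,5}: W {2,3,4,5}->{2,3,4}; U {1,2,3,4}->{1,2,3}; X {2,3,4,5}->{3,4,5}
So after constraint 4: D(W)={2,3,4}, size = 3

Answer: 3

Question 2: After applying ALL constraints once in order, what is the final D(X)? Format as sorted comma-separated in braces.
Constraint 1 (Y != W) on D(Y)={1,2,3,4,5} D(W)={2,3,4,5}: no change
Constraint 2 (Y < X) on D(Y)={1,2,3,4,5} D(X)={1,2,3,4,5}: Y {1,2,3,4,5}->{1,2,3,4}; X {1,2,3,4,5}->{2,3,4,5}
Constraint 3 (U + Y = W) on D(U)={1,2,3,4,5} D(Y)={1,2,3,4} D(W)={2,3,4,5}: U {1,2,3,4,5}->{1,2,3,4}
Constraint 4 (W + U = X) on D(W)={2,3,4,5} D(U)={1,2,3,4} D(X)={2,3,4,5}: W {2,3,4,5}->{2,3,4}; U {1,2,3,4}->{1,2,3}; X {2,3,4,5}->{3,4,5}
So after all 4 constraints: D(X) = {3,4,5}

Answer: {3,4,5}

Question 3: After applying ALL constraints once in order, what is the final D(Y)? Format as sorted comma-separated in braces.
Constraint 1 (Y != W) on D(Y)={1,2,3,4,5} D(W)={2,3,4,5}: no change
Constraint 2 (Y < X) on D(Y)={1,2,3,4,5} D(X)={1,2,3,4,5}: Y {1,2,3,4,5}->{1,2,3,4}; X {1,2,3,4,5}->{2,3,4,5}
Constraint 3 (U + Y = W) on D(U)={1,2,3,4,5} D(Y)={1,2,3,4} D(W)={2,3,4,5}: U {1,2,3,4,5}->{1,2,3,4}
Constraint 4 (W + U = X) on D(W)={2,3,4,5} D(U)={1,2,3,4} D(X)={2,3,4,5}: W {2,3,4,5}->{2,3,4}; U {1,2,3,4}->{1,2,3}; X {2,3,4,5}->{3,4,5}
So after all 4 constraints: D(Y) = {1,2,3,4}

Answer: {1,2,3,4}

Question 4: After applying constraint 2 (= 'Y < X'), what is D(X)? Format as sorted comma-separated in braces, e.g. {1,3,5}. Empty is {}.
Constraint 1 (Y != W) on D(Y)={1,2,3,4,5} D(W)={2,3,4,5}: no change
Constraint 2 (Y < X) on D(Y)={1,2,3,4,5} D(X)={1,2,3,4,5}: Y {1,2,3,4,5}->{1,2,3,4}; X {1,2,3,4,5}->{2,3,4,5}
So after constraint 2: D(X) = {2,3,4,5}

Answer: {2,3,4,5}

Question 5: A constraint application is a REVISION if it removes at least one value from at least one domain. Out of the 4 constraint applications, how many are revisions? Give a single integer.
Answer: 3

Derivation:
Constraint 1 (Y != W) on D(Y)={1,2,3,4,5} D(W)={2,3,4,5}: no change => not a revision
Constraint 2 (Y < X) on D(Y)={1,2,3,4,5} D(X)={1,2,3,4,5}: Y {1,2,3,4,5}->{1,2,3,4}; X {1,2,3,4,5}->{2,3,4,5} => REVISION
Constraint 3 (U + Y = W) on D(U)={1,2,3,4,5} D(Y)={1,2,3,4} D(W)={2,3,4,5}: U {1,2,3,4,5}->{1,2,3,4} => REVISION
Constraint 4 (W + U = X) on D(W)={2,3,4,5} D(U)={1,2,3,4} D(X)={2,3,4,5}: W {2,3,4,5}->{2,3,4}; U {1,2,3,4}->{1,2,3}; X {2,3,4,5}->{3,4,5} => REVISION
Total revisions = 3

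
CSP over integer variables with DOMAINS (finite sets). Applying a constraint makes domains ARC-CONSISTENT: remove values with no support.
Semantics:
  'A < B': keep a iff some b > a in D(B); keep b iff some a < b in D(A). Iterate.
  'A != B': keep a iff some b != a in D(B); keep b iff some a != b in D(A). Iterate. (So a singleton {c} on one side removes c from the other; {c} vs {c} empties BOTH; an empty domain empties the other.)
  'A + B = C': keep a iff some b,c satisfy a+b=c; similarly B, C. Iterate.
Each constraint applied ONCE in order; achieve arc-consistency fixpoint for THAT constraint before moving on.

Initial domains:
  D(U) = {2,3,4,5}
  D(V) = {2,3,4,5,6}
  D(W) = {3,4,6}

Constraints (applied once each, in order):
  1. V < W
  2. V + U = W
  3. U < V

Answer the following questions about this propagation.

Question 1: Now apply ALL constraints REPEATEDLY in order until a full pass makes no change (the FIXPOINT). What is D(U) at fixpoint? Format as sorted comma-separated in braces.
Answer: {2,3}

Derivation:
pass 0 (initial): D(U)={2,3,4,5}
pass 1: U {2,3,4,5}->{2,3}; V {2,3,4,5,6}->{3,4}; W {3,4,6}->{4,6}
pass 2: W {4,6}->{6}
pass 3: no change
Fixpoint after 3 passes: D(U) = {2,3}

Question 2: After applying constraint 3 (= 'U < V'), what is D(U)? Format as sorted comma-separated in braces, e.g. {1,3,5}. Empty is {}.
Answer: {2,3}

Derivation:
Constraint 1 (V < W) on D(V)={2,3,4,5,6} D(W)={3,4,6}: V {2,3,4,5,6}->{2,3,4,5}
Constraint 2 (V + U = W) on D(V)={2,3,4,5} D(U)={2,3,4,5} D(W)={3,4,6}: V {2,3,4,5}->{2,3,4}; U {2,3,4,5}->{2,3,4}; W {3,4,6}->{4,6}
Constraint 3 (U < V) on D(U)={2,3,4} D(V)={2,3,4}: U {2,3,4}->{2,3}; V {2,3,4}->{3,4}
So after constraint 3: D(U) = {2,3}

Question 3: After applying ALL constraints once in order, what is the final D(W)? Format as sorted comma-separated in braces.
Constraint 1 (V < W) on D(V)={2,3,4,5,6} D(W)={3,4,6}: V {2,3,4,5,6}->{2,3,4,5}
Constraint 2 (V + U = W) on D(V)={2,3,4,5} D(U)={2,3,4,5} D(W)={3,4,6}: V {2,3,4,5}->{2,3,4}; U {2,3,4,5}->{2,3,4}; W {3,4,6}->{4,6}
Constraint 3 (U < V) on D(U)={2,3,4} D(V)={2,3,4}: U {2,3,4}->{2,3}; V {2,3,4}->{3,4}
So after all 3 constraints: D(W) = {4,6}

Answer: {4,6}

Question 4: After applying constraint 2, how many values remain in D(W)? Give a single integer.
Constraint 1 (V < W) on D(V)={2,3,4,5,6} D(W)={3,4,6}: V {2,3,4,5,6}->{2,3,4,5}
Constraint 2 (V + U = W) on D(V)={2,3,4,5} D(U)={2,3,4,5} D(W)={3,4,6}: V {2,3,4,5}->{2,3,4}; U {2,3,4,5}->{2,3,4}; W {3,4,6}->{4,6}
So after constraint 2: D(W)={4,6}, size = 2

Answer: 2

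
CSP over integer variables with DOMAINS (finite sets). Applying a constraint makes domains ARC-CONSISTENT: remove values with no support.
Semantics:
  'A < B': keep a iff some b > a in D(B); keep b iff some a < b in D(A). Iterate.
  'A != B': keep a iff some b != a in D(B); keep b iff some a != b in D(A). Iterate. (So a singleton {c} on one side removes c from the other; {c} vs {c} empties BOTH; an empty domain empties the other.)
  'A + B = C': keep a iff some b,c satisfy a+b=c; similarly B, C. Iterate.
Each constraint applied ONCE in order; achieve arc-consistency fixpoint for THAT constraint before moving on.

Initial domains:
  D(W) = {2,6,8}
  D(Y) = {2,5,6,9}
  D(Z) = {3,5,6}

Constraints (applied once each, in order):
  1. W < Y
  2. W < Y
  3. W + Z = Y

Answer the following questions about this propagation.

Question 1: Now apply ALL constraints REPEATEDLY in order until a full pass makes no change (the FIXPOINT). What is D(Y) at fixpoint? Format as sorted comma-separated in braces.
pass 0 (initial): D(Y)={2,5,6,9}
pass 1: W {2,6,8}->{2,6}; Y {2,5,6,9}->{5,9}; Z {3,5,6}->{3}
pass 2: no change
Fixpoint after 2 passes: D(Y) = {5,9}

Answer: {5,9}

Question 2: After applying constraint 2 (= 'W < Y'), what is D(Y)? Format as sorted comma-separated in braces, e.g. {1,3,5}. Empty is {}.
Answer: {5,6,9}

Derivation:
Constraint 1 (W < Y) on D(W)={2,6,8} D(Y)={2,5,6,9}: Y {2,5,6,9}->{5,6,9}
Constraint 2 (W < Y) on D(W)={2,6,8} D(Y)={5,6,9}: no change
So after constraint 2: D(Y) = {5,6,9}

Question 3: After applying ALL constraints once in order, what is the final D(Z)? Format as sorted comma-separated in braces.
Constraint 1 (W < Y) on D(W)={2,6,8} D(Y)={2,5,6,9}: Y {2,5,6,9}->{5,6,9}
Constraint 2 (W < Y) on D(W)={2,6,8} D(Y)={5,6,9}: no change
Constraint 3 (W + Z = Y) on D(W)={2,6,8} D(Z)={3,5,6} D(Y)={5,6,9}: W {2,6,8}->{2,6}; Z {3,5,6}->{3}; Y {5,6,9}->{5,9}
So after all 3 constraints: D(Z) = {3}

Answer: {3}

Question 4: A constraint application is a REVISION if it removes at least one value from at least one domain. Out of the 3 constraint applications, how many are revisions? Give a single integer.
Constraint 1 (W < Y) on D(W)={2,6,8} D(Y)={2,5,6,9}: Y {2,5,6,9}->{5,6,9} => REVISION
Constraint 2 (W < Y) on D(W)={2,6,8} D(Y)={5,6,9}: no change => not a revision
Constraint 3 (W + Z = Y) on D(W)={2,6,8} D(Z)={3,5,6} D(Y)={5,6,9}: W {2,6,8}->{2,6}; Z {3,5,6}->{3}; Y {5,6,9}->{5,9} => REVISION
Total revisions = 2

Answer: 2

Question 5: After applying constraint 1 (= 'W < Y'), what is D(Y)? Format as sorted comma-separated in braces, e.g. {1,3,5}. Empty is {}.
Constraint 1 (W < Y) on D(W)={2,6,8} D(Y)={2,5,6,9}: Y {2,5,6,9}->{5,6,9}
So after constraint 1: D(Y) = {5,6,9}

Answer: {5,6,9}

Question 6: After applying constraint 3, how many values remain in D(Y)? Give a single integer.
Constraint 1 (W < Y) on D(W)={2,6,8} D(Y)={2,5,6,9}: Y {2,5,6,9}->{5,6,9}
Constraint 2 (W < Y) on D(W)={2,6,8} D(Y)={5,6,9}: no change
Constraint 3 (W + Z = Y) on D(W)={2,6,8} D(Z)={3,5,6} D(Y)={5,6,9}: W {2,6,8}->{2,6}; Z {3,5,6}->{3}; Y {5,6,9}->{5,9}
So after constraint 3: D(Y)={5,9}, size = 2

Answer: 2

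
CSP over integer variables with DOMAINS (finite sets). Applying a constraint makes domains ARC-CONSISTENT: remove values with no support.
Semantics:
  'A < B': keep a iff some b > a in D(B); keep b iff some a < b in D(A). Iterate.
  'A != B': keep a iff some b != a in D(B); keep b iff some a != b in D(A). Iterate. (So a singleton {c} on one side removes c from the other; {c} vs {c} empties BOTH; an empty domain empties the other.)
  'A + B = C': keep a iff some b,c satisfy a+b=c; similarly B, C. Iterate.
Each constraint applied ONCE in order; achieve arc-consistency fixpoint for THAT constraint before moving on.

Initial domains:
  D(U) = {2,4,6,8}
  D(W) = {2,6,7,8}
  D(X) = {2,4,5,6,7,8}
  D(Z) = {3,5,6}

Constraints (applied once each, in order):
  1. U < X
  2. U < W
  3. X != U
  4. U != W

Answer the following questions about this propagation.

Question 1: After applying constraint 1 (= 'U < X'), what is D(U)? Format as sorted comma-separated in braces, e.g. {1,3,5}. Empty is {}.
Constraint 1 (U < X) on D(U)={2,4,6,8} D(X)={2,4,5,6,7,8}: U {2,4,6,8}->{2,4,6}; X {2,4,5,6,7,8}->{4,5,6,7,8}
So after constraint 1: D(U) = {2,4,6}

Answer: {2,4,6}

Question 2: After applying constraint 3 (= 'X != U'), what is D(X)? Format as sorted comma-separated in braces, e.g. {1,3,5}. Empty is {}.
Constraint 1 (U < X) on D(U)={2,4,6,8} D(X)={2,4,5,6,7,8}: U {2,4,6,8}->{2,4,6}; X {2,4,5,6,7,8}->{4,5,6,7,8}
Constraint 2 (U < W) on D(U)={2,4,6} D(W)={2,6,7,8}: W {2,6,7,8}->{6,7,8}
Constraint 3 (X != U) on D(X)={4,5,6,7,8} D(U)={2,4,6}: no change
So after constraint 3: D(X) = {4,5,6,7,8}

Answer: {4,5,6,7,8}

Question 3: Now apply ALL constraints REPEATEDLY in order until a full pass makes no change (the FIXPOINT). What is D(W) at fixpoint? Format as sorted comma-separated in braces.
Answer: {6,7,8}

Derivation:
pass 0 (initial): D(W)={2,6,7,8}
pass 1: U {2,4,6,8}->{2,4,6}; W {2,6,7,8}->{6,7,8}; X {2,4,5,6,7,8}->{4,5,6,7,8}
pass 2: no change
Fixpoint after 2 passes: D(W) = {6,7,8}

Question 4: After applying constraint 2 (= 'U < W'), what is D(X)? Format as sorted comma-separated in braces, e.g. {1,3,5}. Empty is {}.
Answer: {4,5,6,7,8}

Derivation:
Constraint 1 (U < X) on D(U)={2,4,6,8} D(X)={2,4,5,6,7,8}: U {2,4,6,8}->{2,4,6}; X {2,4,5,6,7,8}->{4,5,6,7,8}
Constraint 2 (U < W) on D(U)={2,4,6} D(W)={2,6,7,8}: W {2,6,7,8}->{6,7,8}
So after constraint 2: D(X) = {4,5,6,7,8}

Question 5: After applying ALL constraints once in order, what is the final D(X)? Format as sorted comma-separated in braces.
Constraint 1 (U < X) on D(U)={2,4,6,8} D(X)={2,4,5,6,7,8}: U {2,4,6,8}->{2,4,6}; X {2,4,5,6,7,8}->{4,5,6,7,8}
Constraint 2 (U < W) on D(U)={2,4,6} D(W)={2,6,7,8}: W {2,6,7,8}->{6,7,8}
Constraint 3 (X != U) on D(X)={4,5,6,7,8} D(U)={2,4,6}: no change
Constraint 4 (U != W) on D(U)={2,4,6} D(W)={6,7,8}: no change
So after all 4 constraints: D(X) = {4,5,6,7,8}

Answer: {4,5,6,7,8}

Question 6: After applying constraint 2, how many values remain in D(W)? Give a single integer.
Constraint 1 (U < X) on D(U)={2,4,6,8} D(X)={2,4,5,6,7,8}: U {2,4,6,8}->{2,4,6}; X {2,4,5,6,7,8}->{4,5,6,7,8}
Constraint 2 (U < W) on D(U)={2,4,6} D(W)={2,6,7,8}: W {2,6,7,8}->{6,7,8}
So after constraint 2: D(W)={6,7,8}, size = 3

Answer: 3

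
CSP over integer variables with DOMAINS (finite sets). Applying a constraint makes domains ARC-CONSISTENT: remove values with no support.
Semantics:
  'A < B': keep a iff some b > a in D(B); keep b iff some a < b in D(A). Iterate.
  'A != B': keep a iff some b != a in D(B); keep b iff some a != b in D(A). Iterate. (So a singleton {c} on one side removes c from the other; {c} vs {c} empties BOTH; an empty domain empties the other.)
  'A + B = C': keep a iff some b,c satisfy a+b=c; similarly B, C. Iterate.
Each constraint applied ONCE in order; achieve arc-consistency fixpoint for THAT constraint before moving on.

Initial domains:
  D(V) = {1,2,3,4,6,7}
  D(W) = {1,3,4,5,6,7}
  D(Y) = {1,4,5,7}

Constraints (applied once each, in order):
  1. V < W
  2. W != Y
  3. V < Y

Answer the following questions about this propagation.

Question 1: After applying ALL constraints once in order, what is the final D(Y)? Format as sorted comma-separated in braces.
Constraint 1 (V < W) on D(V)={1,2,3,4,6,7} D(W)={1,3,4,5,6,7}: V {1,2,3,4,6,7}->{1,2,3,4,6}; W {1,3,4,5,6,7}->{3,4,5,6,7}
Constraint 2 (W != Y) on D(W)={3,4,5,6,7} D(Y)={1,4,5,7}: no change
Constraint 3 (V < Y) on D(V)={1,2,3,4,6} D(Y)={1,4,5,7}: Y {1,4,5,7}->{4,5,7}
So after all 3 constraints: D(Y) = {4,5,7}

Answer: {4,5,7}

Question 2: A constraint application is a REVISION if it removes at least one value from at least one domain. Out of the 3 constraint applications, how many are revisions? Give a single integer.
Constraint 1 (V < W) on D(V)={1,2,3,4,6,7} D(W)={1,3,4,5,6,7}: V {1,2,3,4,6,7}->{1,2,3,4,6}; W {1,3,4,5,6,7}->{3,4,5,6,7} => REVISION
Constraint 2 (W != Y) on D(W)={3,4,5,6,7} D(Y)={1,4,5,7}: no change => not a revision
Constraint 3 (V < Y) on D(V)={1,2,3,4,6} D(Y)={1,4,5,7}: Y {1,4,5,7}->{4,5,7} => REVISION
Total revisions = 2

Answer: 2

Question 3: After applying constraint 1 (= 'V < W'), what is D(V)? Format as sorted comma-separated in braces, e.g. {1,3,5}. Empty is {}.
Constraint 1 (V < W) on D(V)={1,2,3,4,6,7} D(W)={1,3,4,5,6,7}: V {1,2,3,4,6,7}->{1,2,3,4,6}; W {1,3,4,5,6,7}->{3,4,5,6,7}
So after constraint 1: D(V) = {1,2,3,4,6}

Answer: {1,2,3,4,6}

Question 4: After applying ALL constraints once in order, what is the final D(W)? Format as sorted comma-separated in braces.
Constraint 1 (V < W) on D(V)={1,2,3,4,6,7} D(W)={1,3,4,5,6,7}: V {1,2,3,4,6,7}->{1,2,3,4,6}; W {1,3,4,5,6,7}->{3,4,5,6,7}
Constraint 2 (W != Y) on D(W)={3,4,5,6,7} D(Y)={1,4,5,7}: no change
Constraint 3 (V < Y) on D(V)={1,2,3,4,6} D(Y)={1,4,5,7}: Y {1,4,5,7}->{4,5,7}
So after all 3 constraints: D(W) = {3,4,5,6,7}

Answer: {3,4,5,6,7}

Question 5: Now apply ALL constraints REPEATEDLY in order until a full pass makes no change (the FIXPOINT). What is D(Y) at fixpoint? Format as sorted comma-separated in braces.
Answer: {4,5,7}

Derivation:
pass 0 (initial): D(Y)={1,4,5,7}
pass 1: V {1,2,3,4,6,7}->{1,2,3,4,6}; W {1,3,4,5,6,7}->{3,4,5,6,7}; Y {1,4,5,7}->{4,5,7}
pass 2: no change
Fixpoint after 2 passes: D(Y) = {4,5,7}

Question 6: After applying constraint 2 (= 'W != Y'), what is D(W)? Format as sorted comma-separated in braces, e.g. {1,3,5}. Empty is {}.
Constraint 1 (V < W) on D(V)={1,2,3,4,6,7} D(W)={1,3,4,5,6,7}: V {1,2,3,4,6,7}->{1,2,3,4,6}; W {1,3,4,5,6,7}->{3,4,5,6,7}
Constraint 2 (W != Y) on D(W)={3,4,5,6,7} D(Y)={1,4,5,7}: no change
So after constraint 2: D(W) = {3,4,5,6,7}

Answer: {3,4,5,6,7}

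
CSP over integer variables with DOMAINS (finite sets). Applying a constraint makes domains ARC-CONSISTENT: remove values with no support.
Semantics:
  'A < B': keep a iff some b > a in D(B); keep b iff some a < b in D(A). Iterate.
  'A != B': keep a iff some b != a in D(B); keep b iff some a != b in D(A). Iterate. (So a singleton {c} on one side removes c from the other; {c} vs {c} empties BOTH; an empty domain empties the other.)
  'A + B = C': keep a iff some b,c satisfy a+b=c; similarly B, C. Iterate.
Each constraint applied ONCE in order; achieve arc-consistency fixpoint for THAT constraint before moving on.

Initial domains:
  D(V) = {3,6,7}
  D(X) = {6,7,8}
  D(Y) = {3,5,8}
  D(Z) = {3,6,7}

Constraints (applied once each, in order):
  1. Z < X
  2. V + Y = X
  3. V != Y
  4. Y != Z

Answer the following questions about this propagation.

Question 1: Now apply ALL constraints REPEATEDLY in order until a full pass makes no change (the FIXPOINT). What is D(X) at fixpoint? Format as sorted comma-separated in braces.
pass 0 (initial): D(X)={6,7,8}
pass 1: V {3,6,7}->{3}; X {6,7,8}->{6,8}; Y {3,5,8}->{5}
pass 2: X {6,8}->{8}
pass 3: no change
Fixpoint after 3 passes: D(X) = {8}

Answer: {8}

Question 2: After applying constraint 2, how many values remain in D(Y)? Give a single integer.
Constraint 1 (Z < X) on D(Z)={3,6,7} D(X)={6,7,8}: no change
Constraint 2 (V + Y = X) on D(V)={3,6,7} D(Y)={3,5,8} D(X)={6,7,8}: V {3,6,7}->{3}; Y {3,5,8}->{3,5}; X {6,7,8}->{6,8}
So after constraint 2: D(Y)={3,5}, size = 2

Answer: 2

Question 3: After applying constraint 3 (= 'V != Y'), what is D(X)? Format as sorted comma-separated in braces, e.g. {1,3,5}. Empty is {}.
Answer: {6,8}

Derivation:
Constraint 1 (Z < X) on D(Z)={3,6,7} D(X)={6,7,8}: no change
Constraint 2 (V + Y = X) on D(V)={3,6,7} D(Y)={3,5,8} D(X)={6,7,8}: V {3,6,7}->{3}; Y {3,5,8}->{3,5}; X {6,7,8}->{6,8}
Constraint 3 (V != Y) on D(V)={3} D(Y)={3,5}: Y {3,5}->{5}
So after constraint 3: D(X) = {6,8}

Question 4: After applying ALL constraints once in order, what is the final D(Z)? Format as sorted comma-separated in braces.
Constraint 1 (Z < X) on D(Z)={3,6,7} D(X)={6,7,8}: no change
Constraint 2 (V + Y = X) on D(V)={3,6,7} D(Y)={3,5,8} D(X)={6,7,8}: V {3,6,7}->{3}; Y {3,5,8}->{3,5}; X {6,7,8}->{6,8}
Constraint 3 (V != Y) on D(V)={3} D(Y)={3,5}: Y {3,5}->{5}
Constraint 4 (Y != Z) on D(Y)={5} D(Z)={3,6,7}: no change
So after all 4 constraints: D(Z) = {3,6,7}

Answer: {3,6,7}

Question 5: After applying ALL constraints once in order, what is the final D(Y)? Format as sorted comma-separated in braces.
Constraint 1 (Z < X) on D(Z)={3,6,7} D(X)={6,7,8}: no change
Constraint 2 (V + Y = X) on D(V)={3,6,7} D(Y)={3,5,8} D(X)={6,7,8}: V {3,6,7}->{3}; Y {3,5,8}->{3,5}; X {6,7,8}->{6,8}
Constraint 3 (V != Y) on D(V)={3} D(Y)={3,5}: Y {3,5}->{5}
Constraint 4 (Y != Z) on D(Y)={5} D(Z)={3,6,7}: no change
So after all 4 constraints: D(Y) = {5}

Answer: {5}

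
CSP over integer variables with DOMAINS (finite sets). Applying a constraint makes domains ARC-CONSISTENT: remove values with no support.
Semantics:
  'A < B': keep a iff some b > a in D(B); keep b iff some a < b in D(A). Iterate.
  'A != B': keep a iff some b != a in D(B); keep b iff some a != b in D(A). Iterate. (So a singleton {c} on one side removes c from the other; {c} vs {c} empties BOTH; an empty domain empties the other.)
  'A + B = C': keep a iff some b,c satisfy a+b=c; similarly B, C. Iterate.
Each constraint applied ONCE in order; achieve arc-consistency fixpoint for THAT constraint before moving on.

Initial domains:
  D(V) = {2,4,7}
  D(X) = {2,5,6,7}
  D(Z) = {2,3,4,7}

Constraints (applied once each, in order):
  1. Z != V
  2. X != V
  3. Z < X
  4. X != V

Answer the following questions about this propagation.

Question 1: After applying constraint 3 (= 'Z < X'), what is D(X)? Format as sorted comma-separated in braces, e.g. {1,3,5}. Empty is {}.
Answer: {5,6,7}

Derivation:
Constraint 1 (Z != V) on D(Z)={2,3,4,7} D(V)={2,4,7}: no change
Constraint 2 (X != V) on D(X)={2,5,6,7} D(V)={2,4,7}: no change
Constraint 3 (Z < X) on D(Z)={2,3,4,7} D(X)={2,5,6,7}: Z {2,3,4,7}->{2,3,4}; X {2,5,6,7}->{5,6,7}
So after constraint 3: D(X) = {5,6,7}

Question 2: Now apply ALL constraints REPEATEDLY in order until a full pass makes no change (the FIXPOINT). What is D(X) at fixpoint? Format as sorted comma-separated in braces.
Answer: {5,6,7}

Derivation:
pass 0 (initial): D(X)={2,5,6,7}
pass 1: X {2,5,6,7}->{5,6,7}; Z {2,3,4,7}->{2,3,4}
pass 2: no change
Fixpoint after 2 passes: D(X) = {5,6,7}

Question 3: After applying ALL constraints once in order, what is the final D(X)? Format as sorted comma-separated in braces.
Constraint 1 (Z != V) on D(Z)={2,3,4,7} D(V)={2,4,7}: no change
Constraint 2 (X != V) on D(X)={2,5,6,7} D(V)={2,4,7}: no change
Constraint 3 (Z < X) on D(Z)={2,3,4,7} D(X)={2,5,6,7}: Z {2,3,4,7}->{2,3,4}; X {2,5,6,7}->{5,6,7}
Constraint 4 (X != V) on D(X)={5,6,7} D(V)={2,4,7}: no change
So after all 4 constraints: D(X) = {5,6,7}

Answer: {5,6,7}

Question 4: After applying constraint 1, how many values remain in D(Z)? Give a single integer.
Answer: 4

Derivation:
Constraint 1 (Z != V) on D(Z)={2,3,4,7} D(V)={2,4,7}: no change
So after constraint 1: D(Z)={2,3,4,7}, size = 4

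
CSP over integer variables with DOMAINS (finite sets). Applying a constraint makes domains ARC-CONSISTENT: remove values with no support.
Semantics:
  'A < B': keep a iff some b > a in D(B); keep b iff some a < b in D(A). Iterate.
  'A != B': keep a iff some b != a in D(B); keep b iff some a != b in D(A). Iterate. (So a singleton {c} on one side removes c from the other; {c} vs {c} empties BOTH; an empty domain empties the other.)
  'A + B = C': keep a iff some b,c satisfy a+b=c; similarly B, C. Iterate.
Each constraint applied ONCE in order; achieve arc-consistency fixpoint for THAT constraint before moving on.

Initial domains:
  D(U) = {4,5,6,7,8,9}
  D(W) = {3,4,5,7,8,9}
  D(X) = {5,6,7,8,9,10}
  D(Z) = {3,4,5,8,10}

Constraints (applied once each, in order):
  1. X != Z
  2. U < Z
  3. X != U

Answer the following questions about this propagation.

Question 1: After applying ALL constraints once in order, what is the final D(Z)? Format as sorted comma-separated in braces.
Constraint 1 (X != Z) on D(X)={5,6,7,8,9,10} D(Z)={3,4,5,8,10}: no change
Constraint 2 (U < Z) on D(U)={4,5,6,7,8,9} D(Z)={3,4,5,8,10}: Z {3,4,5,8,10}->{5,8,10}
Constraint 3 (X != U) on D(X)={5,6,7,8,9,10} D(U)={4,5,6,7,8,9}: no change
So after all 3 constraints: D(Z) = {5,8,10}

Answer: {5,8,10}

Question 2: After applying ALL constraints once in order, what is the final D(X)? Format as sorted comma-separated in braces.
Constraint 1 (X != Z) on D(X)={5,6,7,8,9,10} D(Z)={3,4,5,8,10}: no change
Constraint 2 (U < Z) on D(U)={4,5,6,7,8,9} D(Z)={3,4,5,8,10}: Z {3,4,5,8,10}->{5,8,10}
Constraint 3 (X != U) on D(X)={5,6,7,8,9,10} D(U)={4,5,6,7,8,9}: no change
So after all 3 constraints: D(X) = {5,6,7,8,9,10}

Answer: {5,6,7,8,9,10}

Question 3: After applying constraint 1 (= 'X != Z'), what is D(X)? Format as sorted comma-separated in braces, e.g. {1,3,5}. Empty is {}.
Constraint 1 (X != Z) on D(X)={5,6,7,8,9,10} D(Z)={3,4,5,8,10}: no change
So after constraint 1: D(X) = {5,6,7,8,9,10}

Answer: {5,6,7,8,9,10}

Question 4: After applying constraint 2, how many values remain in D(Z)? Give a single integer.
Answer: 3

Derivation:
Constraint 1 (X != Z) on D(X)={5,6,7,8,9,10} D(Z)={3,4,5,8,10}: no change
Constraint 2 (U < Z) on D(U)={4,5,6,7,8,9} D(Z)={3,4,5,8,10}: Z {3,4,5,8,10}->{5,8,10}
So after constraint 2: D(Z)={5,8,10}, size = 3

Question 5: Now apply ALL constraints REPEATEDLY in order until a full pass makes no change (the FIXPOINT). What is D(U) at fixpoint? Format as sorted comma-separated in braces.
pass 0 (initial): D(U)={4,5,6,7,8,9}
pass 1: Z {3,4,5,8,10}->{5,8,10}
pass 2: no change
Fixpoint after 2 passes: D(U) = {4,5,6,7,8,9}

Answer: {4,5,6,7,8,9}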